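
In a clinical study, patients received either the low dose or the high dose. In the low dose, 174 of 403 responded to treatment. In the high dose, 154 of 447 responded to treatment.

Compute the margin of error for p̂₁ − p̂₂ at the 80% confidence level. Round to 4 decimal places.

Sample proportions: 174/403 = 0.4318, 154/447 = 0.3445.
Each SE is √(p̂(1−p̂)/n): √(0.4318·0.5682/403) = 0.02467 and √(0.3445·0.6555/447) = 0.02248.
SE(p̂₁ − p̂₂) = √(SE₁² + SE₂²) = √(0.0006086089 + 0.0005053504) = 0.03338, since the two samples are independent.
At 80% confidence z* = 1.282; margin = 1.282 × 0.03338 = 0.04279.

0.0428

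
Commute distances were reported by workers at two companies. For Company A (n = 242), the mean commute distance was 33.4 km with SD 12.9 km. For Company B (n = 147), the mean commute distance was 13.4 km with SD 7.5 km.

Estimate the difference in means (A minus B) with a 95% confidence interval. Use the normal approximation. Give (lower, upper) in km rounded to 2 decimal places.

(17.97, 22.03)

Per-group SEs: s₁/√n₁ = 12.9/√242 = 0.8292, s₂/√n₂ = 7.5/√147 = 0.6186.
Unpooled SE of the difference: √(0.68757264 + 0.38266596) = 1.0345.
Margin of error = z* · SE = 1.960 × 1.0345 = 2.0276.
x̄₁ − x̄₂ = 33.4 − 13.4 = 20.0000.
CI: 20.0000 ± 2.0276 = (17.97, 22.03).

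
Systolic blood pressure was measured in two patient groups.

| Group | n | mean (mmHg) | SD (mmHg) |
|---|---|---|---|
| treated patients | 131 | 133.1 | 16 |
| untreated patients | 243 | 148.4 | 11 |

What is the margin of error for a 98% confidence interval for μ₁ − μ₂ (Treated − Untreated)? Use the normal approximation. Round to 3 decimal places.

SE₁ = s₁/√n₁ = 16/√131 = 1.3979; SE₂ = 11/√243 = 0.7057.
Independent samples, unequal variances: SE_diff = √(SE₁² + SE₂²) = √(1.95412441 + 0.49801249) = 1.5659.
z* = 2.326, so margin of error = 2.326 × 1.5659 = 3.6423.

3.642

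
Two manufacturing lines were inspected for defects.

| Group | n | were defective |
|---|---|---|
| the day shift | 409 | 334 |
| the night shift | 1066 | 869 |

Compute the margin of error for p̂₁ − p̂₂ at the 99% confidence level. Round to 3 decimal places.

First, p̂₁ = 334/409 = 0.8166; p̂₂ = 869/1066 = 0.8152.
The two standard errors are √(0.8166×0.1834/409) = 0.01914 and √(0.8152×0.1848/1066) = 0.01189.
Because the samples are independent, SE_diff = √(0.01914² + 0.01189²) = 0.02253.
Using z* = 2.576 for 99%, ME = 2.576 × 0.02253 = 0.05804.

0.058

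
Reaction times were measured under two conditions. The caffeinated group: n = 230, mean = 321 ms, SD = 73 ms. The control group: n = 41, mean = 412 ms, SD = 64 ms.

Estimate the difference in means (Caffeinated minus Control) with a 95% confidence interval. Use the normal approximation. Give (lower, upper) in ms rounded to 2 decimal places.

Per-group SEs: s₁/√n₁ = 73/√230 = 4.8135, s₂/√n₂ = 64/√41 = 9.9951.
Unpooled SE of the difference: √(23.16978225 + 99.90202401) = 11.0938.
Margin of error = z* · SE = 1.960 × 11.0938 = 21.7438.
x̄₁ − x̄₂ = 321 − 412 = -91.0000.
CI: -91.0000 ± 21.7438 = (-112.74, -69.26).

(-112.74, -69.26)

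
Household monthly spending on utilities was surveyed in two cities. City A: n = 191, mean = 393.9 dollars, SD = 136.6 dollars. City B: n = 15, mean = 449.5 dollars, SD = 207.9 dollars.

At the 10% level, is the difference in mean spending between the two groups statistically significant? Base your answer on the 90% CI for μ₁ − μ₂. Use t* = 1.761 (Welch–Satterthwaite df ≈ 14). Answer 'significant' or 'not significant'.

SE₁ = s₁/√n₁ = 136.6/√191 = 9.8840; SE₂ = 207.9/√15 = 53.6795.
Independent samples, unequal variances: SE_diff = √(SE₁² + SE₂²) = √(97.693456 + 2881.48872025) = 54.5819.
t* = 1.761, so margin of error = 1.761 × 54.5819 = 96.1187.
Difference in means = 393.9 − 449.5 = -55.6000.
-55.6000 ± 96.1187 → (-151.7187, 40.5187).
The interval (-151.7187, 40.5187) contains 0, so the difference is not significant.

not significant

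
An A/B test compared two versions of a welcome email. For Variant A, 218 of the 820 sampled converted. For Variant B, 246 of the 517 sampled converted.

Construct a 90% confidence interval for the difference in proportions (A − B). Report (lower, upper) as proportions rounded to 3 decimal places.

(-0.254, -0.166)

First, p̂₁ = 218/820 = 0.2659; p̂₂ = 246/517 = 0.4758.
The two standard errors are √(0.2659×0.7341/820) = 0.01543 and √(0.4758×0.5242/517) = 0.02196.
Because the samples are independent, SE_diff = √(0.01543² + 0.02196²) = 0.02684.
Using z* = 1.645 for 90%, ME = 1.645 × 0.02684 = 0.04415.
p̂₁ − p̂₂ = -0.2099; interval -0.2099 ± 0.04415 gives (-0.254, -0.166).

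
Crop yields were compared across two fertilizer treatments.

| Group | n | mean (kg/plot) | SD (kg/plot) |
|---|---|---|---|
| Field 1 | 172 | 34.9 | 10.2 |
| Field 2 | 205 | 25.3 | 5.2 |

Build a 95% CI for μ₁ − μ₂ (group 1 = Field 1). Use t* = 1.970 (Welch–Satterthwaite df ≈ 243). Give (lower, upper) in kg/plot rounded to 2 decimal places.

(7.91, 11.29)

Per-group SEs: s₁/√n₁ = 10.2/√172 = 0.7777, s₂/√n₂ = 5.2/√205 = 0.3632.
Unpooled SE of the difference: √(0.60481729 + 0.13191424) = 0.8583.
Margin of error = t* · SE = 1.970 × 0.8583 = 1.6909.
x̄₁ − x̄₂ = 34.9 − 25.3 = 9.6000.
CI: 9.6000 ± 1.6909 = (7.91, 11.29).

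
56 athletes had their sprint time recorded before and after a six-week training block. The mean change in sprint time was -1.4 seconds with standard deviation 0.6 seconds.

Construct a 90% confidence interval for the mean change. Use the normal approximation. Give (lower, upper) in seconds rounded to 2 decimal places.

(-1.53, -1.27)

This is a matched-pairs design, so SE = s_d/√n = 0.6/√56 = 0.0802.
Margin = 1.645 × 0.0802 = 0.1319; the interval is -1.4 ± 0.1319 = (-1.53, -1.27).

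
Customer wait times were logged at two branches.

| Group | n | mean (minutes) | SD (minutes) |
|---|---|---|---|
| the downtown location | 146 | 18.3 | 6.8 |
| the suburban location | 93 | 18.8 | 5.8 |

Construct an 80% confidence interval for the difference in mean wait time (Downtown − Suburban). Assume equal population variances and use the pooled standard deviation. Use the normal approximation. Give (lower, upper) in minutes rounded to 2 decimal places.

(-1.59, 0.59)

Pooled variance s_p² = [145·6.8² + 92·5.8²] / (146+93−2) = 41.3489, so s_p = 6.4303.
SE_diff = s_p·√(1/n₁ + 1/n₂) = 6.4303·√(1/146 + 1/93) = 0.8531.
z* = 1.282; margin = 1.282 × 0.8531 = 1.0937.
Difference = 18.3 − 18.8 = -0.5000.
-0.5000 ± 1.0937 → (-1.59, 0.59).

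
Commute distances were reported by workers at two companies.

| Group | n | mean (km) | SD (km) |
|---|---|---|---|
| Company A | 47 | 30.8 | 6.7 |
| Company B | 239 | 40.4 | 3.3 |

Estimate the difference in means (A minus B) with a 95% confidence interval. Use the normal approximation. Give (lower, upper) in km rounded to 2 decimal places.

Standard errors of each mean: 6.7/√47 = 0.9773 and 3.3/√239 = 0.2135.
SE(x̄₁ − x̄₂) = √(0.9773² + 0.2135²) = 1.0003 for independent samples with unequal variances.
With z* = 1.960, the margin is 1.960 × 1.0003 = 1.9606.
x̄₁ − x̄₂ = 30.8 − 40.4 = -9.6000; the interval is -9.6000 ± 1.9606 = (-11.56, -7.64).

(-11.56, -7.64)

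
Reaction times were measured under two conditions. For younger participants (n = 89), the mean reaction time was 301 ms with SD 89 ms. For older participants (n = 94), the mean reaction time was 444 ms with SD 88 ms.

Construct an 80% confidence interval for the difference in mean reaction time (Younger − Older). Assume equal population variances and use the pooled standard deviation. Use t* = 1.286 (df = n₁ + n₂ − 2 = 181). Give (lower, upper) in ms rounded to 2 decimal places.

s_p = √[((n₁−1)s₁² + (n₂−1)s₂²)/(n₁+n₂−2)] = √[(88·89² + 93·88²)/181] = 88.4876.
SE = 88.4876·√(1/89 + 1/94) = 13.0873.
With t* = 1.286, margin = 1.286 × 13.0873 = 16.8303.
x̄₁ − x̄₂ = 301 − 444 = -143.0000; interval -143.0000 ± 16.8303 = (-159.83, -126.17).

(-159.83, -126.17)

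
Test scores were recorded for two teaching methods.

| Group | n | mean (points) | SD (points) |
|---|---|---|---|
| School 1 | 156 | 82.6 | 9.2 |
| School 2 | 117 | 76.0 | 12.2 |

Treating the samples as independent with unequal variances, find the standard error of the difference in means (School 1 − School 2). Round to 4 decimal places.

SE₁ = s₁/√n₁ = 9.2/√156 = 0.7366; SE₂ = 12.2/√117 = 1.1279.
Independent samples, unequal variances: SE_diff = √(SE₁² + SE₂²) = √(0.54257956 + 1.27215841) = 1.3471.

1.3471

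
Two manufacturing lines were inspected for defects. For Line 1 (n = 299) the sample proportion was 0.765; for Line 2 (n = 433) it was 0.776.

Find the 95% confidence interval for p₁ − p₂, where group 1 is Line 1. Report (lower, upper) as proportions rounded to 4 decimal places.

(-0.0731, 0.0511)

Each SE is √(p̂(1−p̂)/n): √(0.7650·0.2350/299) = 0.02452 and √(0.7760·0.2240/433) = 0.02004.
SE(p̂₁ − p̂₂) = √(SE₁² + SE₂²) = √(0.0006012304 + 0.0004016016) = 0.03167, since the two samples are independent.
At 95% confidence z* = 1.960; margin = 1.960 × 0.03167 = 0.06207.
The difference is 0.7650 − 0.7760 = -0.0110, so the interval is -0.0110 ± 0.06207 = (-0.0731, 0.0511).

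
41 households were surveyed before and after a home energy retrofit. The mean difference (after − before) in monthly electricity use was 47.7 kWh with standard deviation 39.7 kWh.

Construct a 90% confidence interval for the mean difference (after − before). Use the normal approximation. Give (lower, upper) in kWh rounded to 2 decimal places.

Paired design: SE = s_d/√n = 39.7/√41 = 6.2001.
z* = 1.645; margin of error = 1.645 × 6.2001 = 10.1992.
47.7 ± 10.1992 → (37.50, 57.90).

(37.50, 57.90)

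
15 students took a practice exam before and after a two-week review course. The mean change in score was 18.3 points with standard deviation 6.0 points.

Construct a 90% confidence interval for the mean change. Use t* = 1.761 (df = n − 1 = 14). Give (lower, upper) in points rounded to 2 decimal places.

This is a matched-pairs design, so SE = s_d/√n = 6.0/√15 = 1.5492.
Margin = 1.761 × 1.5492 = 2.7281; the interval is 18.3 ± 2.7281 = (15.57, 21.03).

(15.57, 21.03)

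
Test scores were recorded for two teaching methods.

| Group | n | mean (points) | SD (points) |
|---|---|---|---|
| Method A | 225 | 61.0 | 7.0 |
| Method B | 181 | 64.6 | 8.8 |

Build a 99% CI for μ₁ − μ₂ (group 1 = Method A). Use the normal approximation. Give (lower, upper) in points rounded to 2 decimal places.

(-5.67, -1.53)

Standard errors of each mean: 7.0/√225 = 0.4667 and 8.8/√181 = 0.6541.
SE(x̄₁ − x̄₂) = √(0.4667² + 0.6541²) = 0.8035 for independent samples with unequal variances.
With z* = 2.576, the margin is 2.576 × 0.8035 = 2.0698.
x̄₁ − x̄₂ = 61.0 − 64.6 = -3.6000; the interval is -3.6000 ± 2.0698 = (-5.67, -1.53).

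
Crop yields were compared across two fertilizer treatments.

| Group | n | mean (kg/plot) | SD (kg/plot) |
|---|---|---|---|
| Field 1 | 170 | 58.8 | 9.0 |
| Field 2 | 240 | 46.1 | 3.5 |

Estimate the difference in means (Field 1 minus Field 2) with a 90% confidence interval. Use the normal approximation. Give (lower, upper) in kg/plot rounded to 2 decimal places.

Per-group SEs: s₁/√n₁ = 9.0/√170 = 0.6903, s₂/√n₂ = 3.5/√240 = 0.2259.
Unpooled SE of the difference: √(0.47651409 + 0.05103081) = 0.7263.
Margin of error = z* · SE = 1.645 × 0.7263 = 1.1948.
x̄₁ − x̄₂ = 58.8 − 46.1 = 12.7000.
CI: 12.7000 ± 1.1948 = (11.51, 13.89).

(11.51, 13.89)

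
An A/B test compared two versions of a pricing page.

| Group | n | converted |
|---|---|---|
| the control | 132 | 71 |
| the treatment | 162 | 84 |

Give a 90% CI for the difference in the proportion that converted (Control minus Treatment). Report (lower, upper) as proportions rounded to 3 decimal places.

p̂₁ = 71/132 = 0.5379 and p̂₂ = 84/162 = 0.5185.
SE₁ = √(p̂₁(1−p̂₁)/n₁) = √(0.5379·0.4621/132) = 0.04339; SE₂ = √(0.5185·0.4815/162) = 0.03926.
Independent samples: SE of the difference = √(SE₁² + SE₂²) = √(0.0018826921 + 0.0015413476) = 0.05852.
z* for 90% confidence is 1.645, so the margin of error is 1.645 × 0.05852 = 0.09627.
Point estimate p̂₁ − p̂₂ = 0.5379 − 0.5185 = 0.0194.
0.0194 ± 0.09627 → (-0.077, 0.116).

(-0.077, 0.116)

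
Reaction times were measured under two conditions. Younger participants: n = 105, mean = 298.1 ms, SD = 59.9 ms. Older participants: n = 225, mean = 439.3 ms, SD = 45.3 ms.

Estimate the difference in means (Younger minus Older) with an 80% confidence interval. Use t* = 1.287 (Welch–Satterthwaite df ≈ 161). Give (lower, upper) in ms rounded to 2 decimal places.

(-149.67, -132.73)

Standard errors of each mean: 59.9/√105 = 5.8456 and 45.3/√225 = 3.0200.
SE(x̄₁ − x̄₂) = √(5.8456² + 3.0200²) = 6.5796 for independent samples with unequal variances.
With t* = 1.287, the margin is 1.287 × 6.5796 = 8.4679.
x̄₁ − x̄₂ = 298.1 − 439.3 = -141.2000; the interval is -141.2000 ± 8.4679 = (-149.67, -132.73).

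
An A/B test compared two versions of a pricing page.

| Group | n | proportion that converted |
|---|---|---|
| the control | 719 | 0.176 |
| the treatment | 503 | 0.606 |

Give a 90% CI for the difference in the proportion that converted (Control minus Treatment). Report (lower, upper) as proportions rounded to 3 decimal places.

Each SE is √(p̂(1−p̂)/n): √(0.1760·0.8240/719) = 0.01420 and √(0.6060·0.3940/503) = 0.02179.
SE(p̂₁ − p̂₂) = √(SE₁² + SE₂²) = √(0.00020164 + 0.0004748041) = 0.02601, since the two samples are independent.
At 90% confidence z* = 1.645; margin = 1.645 × 0.02601 = 0.04279.
The difference is 0.1760 − 0.6060 = -0.4300, so the interval is -0.4300 ± 0.04279 = (-0.473, -0.387).

(-0.473, -0.387)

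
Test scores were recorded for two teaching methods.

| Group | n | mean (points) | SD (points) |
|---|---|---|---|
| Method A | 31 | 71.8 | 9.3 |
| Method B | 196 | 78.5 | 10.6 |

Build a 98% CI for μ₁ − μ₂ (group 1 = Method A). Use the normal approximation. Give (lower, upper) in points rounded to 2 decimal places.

Per-group SEs: s₁/√n₁ = 9.3/√31 = 1.6703, s₂/√n₂ = 10.6/√196 = 0.7571.
Unpooled SE of the difference: √(2.78990209 + 0.57320041) = 1.8339.
Margin of error = z* · SE = 2.326 × 1.8339 = 4.2657.
x̄₁ − x̄₂ = 71.8 − 78.5 = -6.7000.
CI: -6.7000 ± 4.2657 = (-10.97, -2.43).

(-10.97, -2.43)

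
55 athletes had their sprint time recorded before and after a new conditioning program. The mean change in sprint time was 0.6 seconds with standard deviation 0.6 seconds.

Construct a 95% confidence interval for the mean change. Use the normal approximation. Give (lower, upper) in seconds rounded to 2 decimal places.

(0.44, 0.76)

Paired design: SE = s_d/√n = 0.6/√55 = 0.0809.
z* = 1.960; margin of error = 1.960 × 0.0809 = 0.1586.
0.6 ± 0.1586 → (0.44, 0.76).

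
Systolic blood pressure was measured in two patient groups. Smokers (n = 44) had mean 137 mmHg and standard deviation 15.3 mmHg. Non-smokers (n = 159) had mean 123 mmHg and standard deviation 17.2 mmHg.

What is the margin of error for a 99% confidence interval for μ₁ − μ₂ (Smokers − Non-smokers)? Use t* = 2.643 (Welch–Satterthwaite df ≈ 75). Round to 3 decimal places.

SE₁ = s₁/√n₁ = 15.3/√44 = 2.3066; SE₂ = 17.2/√159 = 1.3640.
Independent samples, unequal variances: SE_diff = √(SE₁² + SE₂²) = √(5.32040356 + 1.860496) = 2.6797.
t* = 2.643, so margin of error = 2.643 × 2.6797 = 7.0824.

7.082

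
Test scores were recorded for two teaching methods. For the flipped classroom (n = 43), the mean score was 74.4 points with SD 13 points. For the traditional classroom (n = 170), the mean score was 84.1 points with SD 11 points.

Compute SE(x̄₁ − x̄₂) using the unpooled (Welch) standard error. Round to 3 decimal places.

2.155

SE₁ = s₁/√n₁ = 13/√43 = 1.9825; SE₂ = 11/√170 = 0.8437.
Independent samples, unequal variances: SE_diff = √(SE₁² + SE₂²) = √(3.93030625 + 0.71182969) = 2.1546.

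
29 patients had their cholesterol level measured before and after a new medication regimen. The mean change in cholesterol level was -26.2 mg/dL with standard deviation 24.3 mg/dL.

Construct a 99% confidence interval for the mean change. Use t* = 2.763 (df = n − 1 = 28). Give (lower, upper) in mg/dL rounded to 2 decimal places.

This is a matched-pairs design, so SE = s_d/√n = 24.3/√29 = 4.5124.
Margin = 2.763 × 4.5124 = 12.4678; the interval is -26.2 ± 12.4678 = (-38.67, -13.73).

(-38.67, -13.73)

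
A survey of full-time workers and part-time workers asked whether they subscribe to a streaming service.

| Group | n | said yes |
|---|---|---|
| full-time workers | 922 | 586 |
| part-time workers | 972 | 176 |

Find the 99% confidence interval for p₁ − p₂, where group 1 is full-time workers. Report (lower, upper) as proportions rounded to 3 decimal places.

Sample proportions: 586/922 = 0.6356, 176/972 = 0.1811.
Each SE is √(p̂(1−p̂)/n): √(0.6356·0.3644/922) = 0.01585 and √(0.1811·0.8189/972) = 0.01235.
SE(p̂₁ − p̂₂) = √(SE₁² + SE₂²) = √(0.0002512225 + 0.0001525225) = 0.02009, since the two samples are independent.
At 99% confidence z* = 2.576; margin = 2.576 × 0.02009 = 0.05175.
The difference is 0.6356 − 0.1811 = 0.4545, so the interval is 0.4545 ± 0.05175 = (0.403, 0.506).

(0.403, 0.506)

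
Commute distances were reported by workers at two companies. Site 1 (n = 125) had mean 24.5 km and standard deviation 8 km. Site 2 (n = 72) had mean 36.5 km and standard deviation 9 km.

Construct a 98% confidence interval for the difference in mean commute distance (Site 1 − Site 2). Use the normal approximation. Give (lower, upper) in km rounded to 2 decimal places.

Standard errors of each mean: 8/√125 = 0.7155 and 9/√72 = 1.0607.
SE(x̄₁ − x̄₂) = √(0.7155² + 1.0607²) = 1.2795 for independent samples with unequal variances.
With z* = 2.326, the margin is 2.326 × 1.2795 = 2.9761.
x̄₁ − x̄₂ = 24.5 − 36.5 = -12.0000; the interval is -12.0000 ± 2.9761 = (-14.98, -9.02).

(-14.98, -9.02)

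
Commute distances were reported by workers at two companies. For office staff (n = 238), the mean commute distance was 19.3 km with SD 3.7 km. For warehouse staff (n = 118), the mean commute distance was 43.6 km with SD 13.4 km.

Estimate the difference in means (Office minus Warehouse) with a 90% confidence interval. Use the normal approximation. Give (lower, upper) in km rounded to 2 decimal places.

SE₁ = s₁/√n₁ = 3.7/√238 = 0.2398; SE₂ = 13.4/√118 = 1.2336.
Independent samples, unequal variances: SE_diff = √(SE₁² + SE₂²) = √(0.05750404 + 1.52176896) = 1.2567.
z* = 1.645, so margin of error = 1.645 × 1.2567 = 2.0673.
Difference in means = 19.3 − 43.6 = -24.3000.
-24.3000 ± 2.0673 → (-26.37, -22.23).

(-26.37, -22.23)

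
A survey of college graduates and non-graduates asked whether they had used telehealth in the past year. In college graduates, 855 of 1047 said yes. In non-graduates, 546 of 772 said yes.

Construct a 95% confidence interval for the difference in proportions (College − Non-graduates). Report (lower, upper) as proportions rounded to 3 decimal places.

(0.070, 0.149)

p̂₁ = 855/1047 = 0.8166 and p̂₂ = 546/772 = 0.7073.
SE₁ = √(p̂₁(1−p̂₁)/n₁) = √(0.8166·0.1834/1047) = 0.01196; SE₂ = √(0.7073·0.2927/772) = 0.01638.
Independent samples: SE of the difference = √(SE₁² + SE₂²) = √(0.0001430416 + 0.0002683044) = 0.02028.
z* for 95% confidence is 1.960, so the margin of error is 1.960 × 0.02028 = 0.03975.
Point estimate p̂₁ − p̂₂ = 0.8166 − 0.7073 = 0.1093.
0.1093 ± 0.03975 → (0.070, 0.149).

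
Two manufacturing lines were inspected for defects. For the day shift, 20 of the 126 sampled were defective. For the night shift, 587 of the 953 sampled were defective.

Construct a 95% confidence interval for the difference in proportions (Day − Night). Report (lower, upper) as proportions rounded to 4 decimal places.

(-0.5281, -0.3863)

p̂₁ = 20/126 = 0.1587 and p̂₂ = 587/953 = 0.6159.
SE₁ = √(p̂₁(1−p̂₁)/n₁) = √(0.1587·0.8413/126) = 0.03255; SE₂ = √(0.6159·0.3841/953) = 0.01576.
Independent samples: SE of the difference = √(SE₁² + SE₂²) = √(0.0010595025 + 0.0002483776) = 0.03616.
z* for 95% confidence is 1.960, so the margin of error is 1.960 × 0.03616 = 0.07087.
Point estimate p̂₁ − p̂₂ = 0.1587 − 0.6159 = -0.4572.
-0.4572 ± 0.07087 → (-0.5281, -0.3863).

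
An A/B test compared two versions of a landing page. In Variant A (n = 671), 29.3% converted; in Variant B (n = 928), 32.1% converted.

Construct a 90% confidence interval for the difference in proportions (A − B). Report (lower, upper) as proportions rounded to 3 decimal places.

(-0.066, 0.010)

The two standard errors are √(0.2930×0.7070/671) = 0.01757 and √(0.3210×0.6790/928) = 0.01533.
Because the samples are independent, SE_diff = √(0.01757² + 0.01533²) = 0.02332.
Using z* = 1.645 for 90%, ME = 1.645 × 0.02332 = 0.03836.
p̂₁ − p̂₂ = -0.0280; interval -0.0280 ± 0.03836 gives (-0.066, 0.010).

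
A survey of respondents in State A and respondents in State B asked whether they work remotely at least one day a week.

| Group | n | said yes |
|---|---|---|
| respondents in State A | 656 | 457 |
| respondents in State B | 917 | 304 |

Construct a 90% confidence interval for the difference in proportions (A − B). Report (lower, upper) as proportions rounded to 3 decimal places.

(0.326, 0.404)

First, p̂₁ = 457/656 = 0.6966; p̂₂ = 304/917 = 0.3315.
The two standard errors are √(0.6966×0.3034/656) = 0.01795 and √(0.3315×0.6685/917) = 0.01555.
Because the samples are independent, SE_diff = √(0.01795² + 0.01555²) = 0.02375.
Using z* = 1.645 for 90%, ME = 1.645 × 0.02375 = 0.03907.
p̂₁ − p̂₂ = 0.3651; interval 0.3651 ± 0.03907 gives (0.326, 0.404).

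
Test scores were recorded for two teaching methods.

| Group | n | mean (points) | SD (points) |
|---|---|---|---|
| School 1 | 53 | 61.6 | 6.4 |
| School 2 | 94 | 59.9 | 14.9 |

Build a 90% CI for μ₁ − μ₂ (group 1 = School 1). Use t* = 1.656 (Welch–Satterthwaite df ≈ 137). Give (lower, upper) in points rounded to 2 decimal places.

SE₁ = s₁/√n₁ = 6.4/√53 = 0.8791; SE₂ = 14.9/√94 = 1.5368.
Independent samples, unequal variances: SE_diff = √(SE₁² + SE₂²) = √(0.77281681 + 2.36175424) = 1.7705.
t* = 1.656, so margin of error = 1.656 × 1.7705 = 2.9319.
Difference in means = 61.6 − 59.9 = 1.7000.
1.7000 ± 2.9319 → (-1.23, 4.63).

(-1.23, 4.63)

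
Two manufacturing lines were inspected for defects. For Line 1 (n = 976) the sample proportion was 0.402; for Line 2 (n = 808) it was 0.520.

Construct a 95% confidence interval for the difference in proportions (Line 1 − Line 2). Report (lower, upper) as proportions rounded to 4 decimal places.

SE₁ = √(p̂₁(1−p̂₁)/n₁) = √(0.4020·0.5980/976) = 0.01569; SE₂ = √(0.5200·0.4800/808) = 0.01758.
Independent samples: SE of the difference = √(SE₁² + SE₂²) = √(0.0002461761 + 0.0003090564) = 0.02356.
z* for 95% confidence is 1.960, so the margin of error is 1.960 × 0.02356 = 0.04618.
Point estimate p̂₁ − p̂₂ = 0.4020 − 0.5200 = -0.1180.
-0.1180 ± 0.04618 → (-0.1642, -0.0718).

(-0.1642, -0.0718)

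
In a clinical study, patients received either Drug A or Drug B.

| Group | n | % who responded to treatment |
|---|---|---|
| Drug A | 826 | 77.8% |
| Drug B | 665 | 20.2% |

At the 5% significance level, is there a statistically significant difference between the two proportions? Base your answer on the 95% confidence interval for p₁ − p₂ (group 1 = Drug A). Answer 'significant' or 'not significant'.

The two standard errors are √(0.7780×0.2220/826) = 0.01446 and √(0.2020×0.7980/665) = 0.01557.
Because the samples are independent, SE_diff = √(0.01446² + 0.01557²) = 0.02125.
Using z* = 1.960 for 95%, ME = 1.960 × 0.02125 = 0.04165.
p̂₁ − p̂₂ = 0.5760; interval 0.5760 ± 0.04165 gives (0.53435, 0.61765).
The interval (0.53435, 0.61765) does not contain 0, so the difference is significant.

significant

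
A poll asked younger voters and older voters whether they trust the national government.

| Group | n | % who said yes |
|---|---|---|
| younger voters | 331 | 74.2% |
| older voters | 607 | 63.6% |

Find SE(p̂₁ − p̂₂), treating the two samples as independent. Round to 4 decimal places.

0.0310

The two standard errors are √(0.7420×0.2580/331) = 0.02405 and √(0.6360×0.3640/607) = 0.01953.
Because the samples are independent, SE_diff = √(0.02405² + 0.01953²) = 0.03098.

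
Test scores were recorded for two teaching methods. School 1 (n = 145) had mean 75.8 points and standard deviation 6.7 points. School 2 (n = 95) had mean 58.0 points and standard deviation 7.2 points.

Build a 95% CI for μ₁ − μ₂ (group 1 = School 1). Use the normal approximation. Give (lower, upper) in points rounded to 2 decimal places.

SE₁ = s₁/√n₁ = 6.7/√145 = 0.5564; SE₂ = 7.2/√95 = 0.7387.
Independent samples, unequal variances: SE_diff = √(SE₁² + SE₂²) = √(0.30958096 + 0.54567769) = 0.9248.
z* = 1.960, so margin of error = 1.960 × 0.9248 = 1.8126.
Difference in means = 75.8 − 58.0 = 17.8000.
17.8000 ± 1.8126 → (15.99, 19.61).

(15.99, 19.61)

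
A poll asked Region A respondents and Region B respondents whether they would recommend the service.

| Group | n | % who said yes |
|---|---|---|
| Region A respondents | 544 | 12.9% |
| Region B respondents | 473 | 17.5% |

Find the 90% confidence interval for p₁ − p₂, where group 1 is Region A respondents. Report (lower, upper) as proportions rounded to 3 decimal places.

Each SE is √(p̂(1−p̂)/n): √(0.1290·0.8710/544) = 0.01437 and √(0.1750·0.8250/473) = 0.01747.
SE(p̂₁ − p̂₂) = √(SE₁² + SE₂²) = √(0.0002064969 + 0.0003052009) = 0.02262, since the two samples are independent.
At 90% confidence z* = 1.645; margin = 1.645 × 0.02262 = 0.03721.
The difference is 0.1290 − 0.1750 = -0.0460, so the interval is -0.0460 ± 0.03721 = (-0.083, -0.009).

(-0.083, -0.009)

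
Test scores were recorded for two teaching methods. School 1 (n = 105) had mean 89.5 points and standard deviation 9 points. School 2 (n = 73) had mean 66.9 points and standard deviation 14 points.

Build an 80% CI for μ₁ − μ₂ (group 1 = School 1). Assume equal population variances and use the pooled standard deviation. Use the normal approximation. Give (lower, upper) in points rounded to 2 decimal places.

(20.39, 24.81)

Pooled variance s_p² = [104·9² + 72·14²] / (105+73−2) = 128.0455, so s_p = 11.3157.
SE_diff = s_p·√(1/n₁ + 1/n₂) = 11.3157·√(1/105 + 1/73) = 1.7244.
z* = 1.282; margin = 1.282 × 1.7244 = 2.2107.
Difference = 89.5 − 66.9 = 22.6000.
22.6000 ± 2.2107 → (20.39, 24.81).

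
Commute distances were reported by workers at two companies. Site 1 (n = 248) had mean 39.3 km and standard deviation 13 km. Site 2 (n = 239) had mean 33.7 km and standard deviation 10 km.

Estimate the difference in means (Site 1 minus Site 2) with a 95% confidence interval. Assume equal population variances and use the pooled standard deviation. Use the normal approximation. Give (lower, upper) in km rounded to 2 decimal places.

Pooled variance s_p² = [247·13² + 238·10²] / (248+239−2) = 135.1402, so s_p = 11.6250.
SE_diff = s_p·√(1/n₁ + 1/n₂) = 11.6250·√(1/248 + 1/239) = 1.0537.
z* = 1.960; margin = 1.960 × 1.0537 = 2.0653.
Difference = 39.3 − 33.7 = 5.6000.
5.6000 ± 2.0653 → (3.53, 7.67).

(3.53, 7.67)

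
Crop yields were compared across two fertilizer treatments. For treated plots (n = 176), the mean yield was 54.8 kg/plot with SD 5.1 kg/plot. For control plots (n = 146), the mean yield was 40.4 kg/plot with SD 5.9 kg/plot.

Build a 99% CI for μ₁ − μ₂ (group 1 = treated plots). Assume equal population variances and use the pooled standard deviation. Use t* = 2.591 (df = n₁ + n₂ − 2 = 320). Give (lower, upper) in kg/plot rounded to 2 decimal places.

Pooled variance s_p² = [175·5.1² + 145·5.9²] / (176+146−2) = 29.9975, so s_p = 5.4770.
SE_diff = s_p·√(1/n₁ + 1/n₂) = 5.4770·√(1/176 + 1/146) = 0.6131.
t* = 2.591; margin = 2.591 × 0.6131 = 1.5885.
Difference = 54.8 − 40.4 = 14.4000.
14.4000 ± 1.5885 → (12.81, 15.99).

(12.81, 15.99)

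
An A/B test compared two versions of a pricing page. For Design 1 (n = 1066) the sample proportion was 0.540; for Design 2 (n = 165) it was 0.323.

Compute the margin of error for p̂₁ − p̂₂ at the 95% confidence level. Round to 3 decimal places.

The two standard errors are √(0.5400×0.4600/1066) = 0.01527 and √(0.3230×0.6770/165) = 0.03640.
Because the samples are independent, SE_diff = √(0.01527² + 0.03640²) = 0.03947.
Using z* = 1.960 for 95%, ME = 1.960 × 0.03947 = 0.07736.

0.077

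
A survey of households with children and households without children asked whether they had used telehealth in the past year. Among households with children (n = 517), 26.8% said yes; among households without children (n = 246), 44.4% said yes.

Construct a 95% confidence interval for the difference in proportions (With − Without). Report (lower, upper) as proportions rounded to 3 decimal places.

(-0.249, -0.103)

The two standard errors are √(0.2680×0.7320/517) = 0.01948 and √(0.4440×0.5560/246) = 0.03168.
Because the samples are independent, SE_diff = √(0.01948² + 0.03168²) = 0.03719.
Using z* = 1.960 for 95%, ME = 1.960 × 0.03719 = 0.07289.
p̂₁ − p̂₂ = -0.1760; interval -0.1760 ± 0.07289 gives (-0.249, -0.103).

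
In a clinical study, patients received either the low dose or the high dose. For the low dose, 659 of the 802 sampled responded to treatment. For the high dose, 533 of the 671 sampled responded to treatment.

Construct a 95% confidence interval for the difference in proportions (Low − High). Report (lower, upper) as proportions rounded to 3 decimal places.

p̂₁ = 659/802 = 0.8217 and p̂₂ = 533/671 = 0.7943.
SE₁ = √(p̂₁(1−p̂₁)/n₁) = √(0.8217·0.1783/802) = 0.01352; SE₂ = √(0.7943·0.2057/671) = 0.01560.
Independent samples: SE of the difference = √(SE₁² + SE₂²) = √(0.0001827904 + 0.00024336) = 0.02064.
z* for 95% confidence is 1.960, so the margin of error is 1.960 × 0.02064 = 0.04045.
Point estimate p̂₁ − p̂₂ = 0.8217 − 0.7943 = 0.0274.
0.0274 ± 0.04045 → (-0.013, 0.068).

(-0.013, 0.068)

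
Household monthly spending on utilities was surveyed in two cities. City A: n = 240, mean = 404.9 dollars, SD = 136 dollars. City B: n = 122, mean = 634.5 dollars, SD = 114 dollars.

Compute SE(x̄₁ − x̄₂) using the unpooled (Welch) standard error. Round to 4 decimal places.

13.5496

Standard errors of each mean: 136/√240 = 8.7788 and 114/√122 = 10.3211.
SE(x̄₁ − x̄₂) = √(8.7788² + 10.3211²) = 13.5496 for independent samples with unequal variances.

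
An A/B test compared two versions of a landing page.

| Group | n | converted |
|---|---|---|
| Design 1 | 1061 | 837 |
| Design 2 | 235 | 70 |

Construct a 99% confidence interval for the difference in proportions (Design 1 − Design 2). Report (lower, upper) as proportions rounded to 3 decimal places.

p̂₁ = 837/1061 = 0.7889 and p̂₂ = 70/235 = 0.2979.
SE₁ = √(p̂₁(1−p̂₁)/n₁) = √(0.7889·0.2111/1061) = 0.01253; SE₂ = √(0.2979·0.7021/235) = 0.02983.
Independent samples: SE of the difference = √(SE₁² + SE₂²) = √(0.0001570009 + 0.0008898289) = 0.03235.
z* for 99% confidence is 2.576, so the margin of error is 2.576 × 0.03235 = 0.08333.
Point estimate p̂₁ − p̂₂ = 0.7889 − 0.2979 = 0.4910.
0.4910 ± 0.08333 → (0.408, 0.574).

(0.408, 0.574)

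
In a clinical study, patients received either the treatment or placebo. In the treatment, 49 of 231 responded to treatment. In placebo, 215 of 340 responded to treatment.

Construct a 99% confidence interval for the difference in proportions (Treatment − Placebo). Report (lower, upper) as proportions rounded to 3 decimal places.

p̂₁ = 49/231 = 0.2121 and p̂₂ = 215/340 = 0.6324.
SE₁ = √(p̂₁(1−p̂₁)/n₁) = √(0.2121·0.7879/231) = 0.02690; SE₂ = √(0.6324·0.3676/340) = 0.02615.
Independent samples: SE of the difference = √(SE₁² + SE₂²) = √(0.00072361 + 0.0006838225) = 0.03752.
z* for 99% confidence is 2.576, so the margin of error is 2.576 × 0.03752 = 0.09665.
Point estimate p̂₁ − p̂₂ = 0.2121 − 0.6324 = -0.4203.
-0.4203 ± 0.09665 → (-0.517, -0.324).

(-0.517, -0.324)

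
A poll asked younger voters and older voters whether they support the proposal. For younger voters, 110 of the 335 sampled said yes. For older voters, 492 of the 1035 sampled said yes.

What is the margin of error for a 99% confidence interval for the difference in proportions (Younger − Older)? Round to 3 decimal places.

0.077

p̂₁ = 110/335 = 0.3284 and p̂₂ = 492/1035 = 0.4754.
SE₁ = √(p̂₁(1−p̂₁)/n₁) = √(0.3284·0.6716/335) = 0.02566; SE₂ = √(0.4754·0.5246/1035) = 0.01552.
Independent samples: SE of the difference = √(SE₁² + SE₂²) = √(0.0006584356 + 0.0002408704) = 0.02999.
z* for 99% confidence is 2.576, so the margin of error is 2.576 × 0.02999 = 0.07725.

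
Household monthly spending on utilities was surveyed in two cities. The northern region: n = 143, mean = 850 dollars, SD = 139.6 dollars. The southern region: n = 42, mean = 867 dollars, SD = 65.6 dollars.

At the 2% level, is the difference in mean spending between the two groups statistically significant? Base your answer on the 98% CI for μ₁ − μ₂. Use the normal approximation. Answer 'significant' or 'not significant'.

SE₁ = s₁/√n₁ = 139.6/√143 = 11.6739; SE₂ = 65.6/√42 = 10.1223.
Independent samples, unequal variances: SE_diff = √(SE₁² + SE₂²) = √(136.27994121 + 102.46095729) = 15.4512.
z* = 2.326, so margin of error = 2.326 × 15.4512 = 35.9395.
Difference in means = 850 − 867 = -17.0000.
-17.0000 ± 35.9395 → (-52.9395, 18.9395).
The interval (-52.9395, 18.9395) contains 0, so the difference is not significant.

not significant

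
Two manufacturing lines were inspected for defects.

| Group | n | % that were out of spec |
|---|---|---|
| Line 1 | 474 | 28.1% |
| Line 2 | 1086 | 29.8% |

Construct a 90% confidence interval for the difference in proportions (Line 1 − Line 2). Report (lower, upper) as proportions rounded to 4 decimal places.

Each SE is √(p̂(1−p̂)/n): √(0.2810·0.7190/474) = 0.02065 and √(0.2980·0.7020/1086) = 0.01388.
SE(p̂₁ − p̂₂) = √(SE₁² + SE₂²) = √(0.0004264225 + 0.0001926544) = 0.02488, since the two samples are independent.
At 90% confidence z* = 1.645; margin = 1.645 × 0.02488 = 0.04093.
The difference is 0.2810 − 0.2980 = -0.0170, so the interval is -0.0170 ± 0.04093 = (-0.0579, 0.0239).

(-0.0579, 0.0239)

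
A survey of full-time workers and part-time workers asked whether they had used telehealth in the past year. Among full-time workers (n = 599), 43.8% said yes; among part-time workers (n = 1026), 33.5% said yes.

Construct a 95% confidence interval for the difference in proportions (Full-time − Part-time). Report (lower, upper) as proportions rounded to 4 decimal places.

(0.0539, 0.1521)

Each SE is √(p̂(1−p̂)/n): √(0.4380·0.5620/599) = 0.02027 and √(0.3350·0.6650/1026) = 0.01474.
SE(p̂₁ − p̂₂) = √(SE₁² + SE₂²) = √(0.0004108729 + 0.0002172676) = 0.02506, since the two samples are independent.
At 95% confidence z* = 1.960; margin = 1.960 × 0.02506 = 0.04912.
The difference is 0.4380 − 0.3350 = 0.1030, so the interval is 0.1030 ± 0.04912 = (0.0539, 0.1521).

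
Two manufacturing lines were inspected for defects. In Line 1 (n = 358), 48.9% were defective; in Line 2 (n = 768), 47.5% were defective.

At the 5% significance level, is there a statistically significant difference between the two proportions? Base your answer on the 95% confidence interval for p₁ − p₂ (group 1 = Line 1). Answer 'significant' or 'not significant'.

The two standard errors are √(0.4890×0.5110/358) = 0.02642 and √(0.4750×0.5250/768) = 0.01802.
Because the samples are independent, SE_diff = √(0.02642² + 0.01802²) = 0.03198.
Using z* = 1.960 for 95%, ME = 1.960 × 0.03198 = 0.06268.
p̂₁ − p̂₂ = 0.0140; interval 0.0140 ± 0.06268 gives (-0.04868, 0.07668).
The interval (-0.04868, 0.07668) contains 0, so the difference is not significant.

not significant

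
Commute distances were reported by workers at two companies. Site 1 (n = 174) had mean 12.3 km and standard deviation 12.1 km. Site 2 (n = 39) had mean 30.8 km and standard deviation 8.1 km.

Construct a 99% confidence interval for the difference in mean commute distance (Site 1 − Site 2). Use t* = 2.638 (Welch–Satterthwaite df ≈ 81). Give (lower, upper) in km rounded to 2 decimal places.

SE₁ = s₁/√n₁ = 12.1/√174 = 0.9173; SE₂ = 8.1/√39 = 1.2970.
Independent samples, unequal variances: SE_diff = √(SE₁² + SE₂²) = √(0.84143929 + 1.682209) = 1.5886.
t* = 2.638, so margin of error = 2.638 × 1.5886 = 4.1907.
Difference in means = 12.3 − 30.8 = -18.5000.
-18.5000 ± 4.1907 → (-22.69, -14.31).

(-22.69, -14.31)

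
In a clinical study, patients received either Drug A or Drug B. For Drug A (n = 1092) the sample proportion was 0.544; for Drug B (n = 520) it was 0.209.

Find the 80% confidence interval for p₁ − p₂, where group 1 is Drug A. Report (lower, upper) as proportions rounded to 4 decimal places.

(0.3051, 0.3649)

The two standard errors are √(0.5440×0.4560/1092) = 0.01507 and √(0.2090×0.7910/520) = 0.01783.
Because the samples are independent, SE_diff = √(0.01507² + 0.01783²) = 0.02335.
Using z* = 1.282 for 80%, ME = 1.282 × 0.02335 = 0.02993.
p̂₁ − p̂₂ = 0.3350; interval 0.3350 ± 0.02993 gives (0.3051, 0.3649).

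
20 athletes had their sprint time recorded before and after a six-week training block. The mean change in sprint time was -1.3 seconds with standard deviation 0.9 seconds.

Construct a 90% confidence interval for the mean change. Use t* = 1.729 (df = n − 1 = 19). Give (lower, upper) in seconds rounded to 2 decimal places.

This is a matched-pairs design, so SE = s_d/√n = 0.9/√20 = 0.2012.
Margin = 1.729 × 0.2012 = 0.3479; the interval is -1.3 ± 0.3479 = (-1.65, -0.95).

(-1.65, -0.95)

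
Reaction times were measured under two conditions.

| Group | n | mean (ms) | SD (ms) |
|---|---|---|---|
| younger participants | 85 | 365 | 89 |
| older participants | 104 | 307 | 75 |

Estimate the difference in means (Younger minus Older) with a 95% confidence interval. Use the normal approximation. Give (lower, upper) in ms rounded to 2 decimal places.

(34.21, 81.79)

SE₁ = s₁/√n₁ = 89/√85 = 9.6534; SE₂ = 75/√104 = 7.3544.
Independent samples, unequal variances: SE_diff = √(SE₁² + SE₂²) = √(93.18813156 + 54.08719936) = 12.1357.
z* = 1.960, so margin of error = 1.960 × 12.1357 = 23.7860.
Difference in means = 365 − 307 = 58.0000.
58.0000 ± 23.7860 → (34.21, 81.79).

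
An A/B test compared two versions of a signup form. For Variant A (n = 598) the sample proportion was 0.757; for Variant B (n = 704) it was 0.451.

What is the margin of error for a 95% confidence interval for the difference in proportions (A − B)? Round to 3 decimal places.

0.050

SE₁ = √(p̂₁(1−p̂₁)/n₁) = √(0.7570·0.2430/598) = 0.01754; SE₂ = √(0.4510·0.5490/704) = 0.01875.
Independent samples: SE of the difference = √(SE₁² + SE₂²) = √(0.0003076516 + 0.0003515625) = 0.02568.
z* for 95% confidence is 1.960, so the margin of error is 1.960 × 0.02568 = 0.05033.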